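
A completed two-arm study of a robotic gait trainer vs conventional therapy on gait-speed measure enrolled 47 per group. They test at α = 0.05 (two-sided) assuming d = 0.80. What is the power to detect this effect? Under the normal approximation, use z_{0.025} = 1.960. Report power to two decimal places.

power ≈ 0.97

For two equal groups, power = Φ(d·√(n/2) − z_{α/2}).
d·√(n/2) = 0.80 × √(47/2) = 0.80 × 4.848 = 3.878.
z_β = 3.878 − 1.960 = 1.918.
Power = Φ(1.918) = 0.972.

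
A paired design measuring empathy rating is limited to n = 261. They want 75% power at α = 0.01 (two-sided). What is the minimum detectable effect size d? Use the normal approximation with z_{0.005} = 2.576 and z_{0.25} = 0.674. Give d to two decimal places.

d_min ≈ 0.20

For a single sample (or paired design) of n = 261: d_min = (z_{α/2} + z_β)/√n.
z-sum = 2.576 + 0.674 = 3.250.
d_min = 3.250 / √261 = 3.250 / 16.155 = 0.201.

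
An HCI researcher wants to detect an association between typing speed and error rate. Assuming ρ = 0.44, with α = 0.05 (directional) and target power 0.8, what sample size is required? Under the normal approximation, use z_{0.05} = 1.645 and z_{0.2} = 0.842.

Fisher's z: C = ½·ln((1+r)/(1−r)) = ½·ln(2.5714) = 0.4722.
n = ((z_{α} + z_β)/C)² + 3.
(1.645 + 0.842) / 0.4722 = 2.487 / 0.4722 = 5.267.
n = 5.267² + 3 = 27.74 + 3 = 30.7.
Round up.

n = 31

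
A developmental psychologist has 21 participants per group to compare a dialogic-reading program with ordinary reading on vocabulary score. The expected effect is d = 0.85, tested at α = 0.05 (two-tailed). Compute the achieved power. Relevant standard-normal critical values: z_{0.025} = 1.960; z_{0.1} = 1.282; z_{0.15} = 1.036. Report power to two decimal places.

For two equal groups, power = Φ(d·√(n/2) − z_{α/2}).
d·√(n/2) = 0.85 × √(21/2) = 0.85 × 3.240 = 2.754.
z_β = 2.754 − 1.960 = 0.794.
Power = Φ(0.794) = 0.786.

power ≈ 0.79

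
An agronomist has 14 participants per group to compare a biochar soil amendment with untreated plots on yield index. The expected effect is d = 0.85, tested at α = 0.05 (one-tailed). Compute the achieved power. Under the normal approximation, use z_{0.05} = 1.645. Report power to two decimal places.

power ≈ 0.73

For two equal groups, power = Φ(d·√(n/2) − z_{α}).
d·√(n/2) = 0.85 × √(14/2) = 0.85 × 2.646 = 2.249.
z_β = 2.249 − 1.645 = 0.604.
Power = Φ(0.604) = 0.727.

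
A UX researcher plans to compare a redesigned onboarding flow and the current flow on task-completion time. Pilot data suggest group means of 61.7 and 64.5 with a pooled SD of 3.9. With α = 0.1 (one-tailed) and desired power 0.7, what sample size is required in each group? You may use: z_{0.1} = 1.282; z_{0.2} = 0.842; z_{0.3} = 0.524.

n = 13 per group

Cohen's d = |M₁ − M₂| / SD_pooled = |61.7 − 64.5| / 3.9 = 2.8 / 3.9 = 0.718.
For two independent groups with equal n: n = 2·((z_{α} + z_β) / d)².
z_{α} + z_β = 1.282 + 0.524 = 1.806.
n = 2 × (1.806 / 0.718)² = 2 × 2.515² = 2 × 6.33 = 12.7.
Round up to the next whole participant.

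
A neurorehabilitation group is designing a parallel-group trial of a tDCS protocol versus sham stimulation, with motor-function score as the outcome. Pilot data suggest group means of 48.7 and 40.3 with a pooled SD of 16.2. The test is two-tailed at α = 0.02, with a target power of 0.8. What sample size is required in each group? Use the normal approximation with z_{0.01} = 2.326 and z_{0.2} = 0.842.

Cohen's d = |M₁ − M₂| / SD_pooled = |48.7 − 40.3| / 16.2 = 8.4 / 16.2 = 0.519.
For two independent groups with equal n: n = 2·((z_{α/2} + z_β) / d)².
z_{α/2} + z_β = 2.326 + 0.842 = 3.168.
n = 2 × (3.168 / 0.519)² = 2 × 6.104² = 2 × 37.26 = 74.5.
Round up to the next whole participant.

n = 75 per group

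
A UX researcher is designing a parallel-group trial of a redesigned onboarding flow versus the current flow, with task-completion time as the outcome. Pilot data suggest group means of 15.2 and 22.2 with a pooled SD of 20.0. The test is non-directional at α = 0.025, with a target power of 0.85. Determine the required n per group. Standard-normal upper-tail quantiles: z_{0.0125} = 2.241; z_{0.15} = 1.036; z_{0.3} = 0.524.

n = 176 per group

Cohen's d = |M₁ − M₂| / SD_pooled = |15.2 − 22.2| / 20.0 = 7.0 / 20.0 = 0.350.
For two independent groups with equal n: n = 2·((z_{α/2} + z_β) / d)².
z_{α/2} + z_β = 2.241 + 1.036 = 3.277.
n = 2 × (3.277 / 0.350)² = 2 × 9.363² = 2 × 87.66 = 175.3.
Round up to the next whole participant.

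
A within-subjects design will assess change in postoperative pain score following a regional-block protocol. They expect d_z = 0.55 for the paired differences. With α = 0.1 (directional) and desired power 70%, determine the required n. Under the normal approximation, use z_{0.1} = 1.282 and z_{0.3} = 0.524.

n = 11 pairs

For a paired (one-sample on differences) test: n = ((z_{α} + z_β) / d)².
z_{α} + z_β = 1.282 + 0.524 = 1.806.
n = (1.806 / 0.55)² = 3.284² = 10.78.
Round up.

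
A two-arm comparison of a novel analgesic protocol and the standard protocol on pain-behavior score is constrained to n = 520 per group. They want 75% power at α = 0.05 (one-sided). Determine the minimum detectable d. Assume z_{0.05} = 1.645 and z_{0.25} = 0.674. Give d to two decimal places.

d_min ≈ 0.14

For two independent groups of n = 520 each: d_min = (z_{α} + z_β)·√(2/n).
z-sum = 1.645 + 0.674 = 2.319.
d_min = 2.319 × √(2/520) = 2.319 × 0.0620 = 0.144.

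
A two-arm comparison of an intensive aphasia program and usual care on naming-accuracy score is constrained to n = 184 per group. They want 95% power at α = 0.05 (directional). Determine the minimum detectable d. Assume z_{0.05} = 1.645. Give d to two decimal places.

For two independent groups of n = 184 each: d_min = (z_{α} + z_β)·√(2/n).
z-sum = 1.645 + 1.645 = 3.290.
d_min = 3.290 × √(2/184) = 3.290 × 0.1043 = 0.343.

d_min ≈ 0.34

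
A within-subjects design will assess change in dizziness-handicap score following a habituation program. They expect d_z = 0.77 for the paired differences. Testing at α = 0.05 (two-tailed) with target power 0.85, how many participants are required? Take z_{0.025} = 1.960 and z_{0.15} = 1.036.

n = 16 pairs

For a paired (one-sample on differences) test: n = ((z_{α/2} + z_β) / d)².
z_{α/2} + z_β = 1.960 + 1.036 = 2.996.
n = (2.996 / 0.77)² = 3.891² = 15.14.
Round up.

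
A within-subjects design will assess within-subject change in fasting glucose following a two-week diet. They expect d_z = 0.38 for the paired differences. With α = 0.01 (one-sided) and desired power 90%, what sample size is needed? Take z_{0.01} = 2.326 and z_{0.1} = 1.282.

For a paired (one-sample on differences) test: n = ((z_{α} + z_β) / d)².
z_{α} + z_β = 2.326 + 1.282 = 3.608.
n = (3.608 / 0.38)² = 9.495² = 90.15.
Round up.

n = 91 pairs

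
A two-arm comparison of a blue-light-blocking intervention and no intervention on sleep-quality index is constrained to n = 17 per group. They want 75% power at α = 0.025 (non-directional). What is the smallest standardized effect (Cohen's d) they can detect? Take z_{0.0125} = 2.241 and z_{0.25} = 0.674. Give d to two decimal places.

d_min ≈ 1.00

For two independent groups of n = 17 each: d_min = (z_{α/2} + z_β)·√(2/n).
z-sum = 2.241 + 0.674 = 2.915.
d_min = 2.915 × √(2/17) = 2.915 × 0.3430 = 1.000.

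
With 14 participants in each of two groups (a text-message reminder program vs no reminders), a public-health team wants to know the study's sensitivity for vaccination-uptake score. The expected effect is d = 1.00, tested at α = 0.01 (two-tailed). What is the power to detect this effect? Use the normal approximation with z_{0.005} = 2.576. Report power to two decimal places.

For two equal groups, power = Φ(d·√(n/2) − z_{α/2}).
d·√(n/2) = 1.00 × √(14/2) = 1.00 × 2.646 = 2.646.
z_β = 2.646 − 2.576 = 0.070.
Power = Φ(0.070) = 0.528.

power ≈ 0.53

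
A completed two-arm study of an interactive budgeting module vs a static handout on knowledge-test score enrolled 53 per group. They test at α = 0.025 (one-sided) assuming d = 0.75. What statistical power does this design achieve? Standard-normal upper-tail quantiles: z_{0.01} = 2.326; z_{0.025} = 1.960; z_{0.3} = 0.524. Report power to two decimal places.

power ≈ 0.97

For two equal groups, power = Φ(d·√(n/2) − z_{α}).
d·√(n/2) = 0.75 × √(53/2) = 0.75 × 5.148 = 3.861.
z_β = 3.861 − 1.960 = 1.901.
Power = Φ(1.901) = 0.971.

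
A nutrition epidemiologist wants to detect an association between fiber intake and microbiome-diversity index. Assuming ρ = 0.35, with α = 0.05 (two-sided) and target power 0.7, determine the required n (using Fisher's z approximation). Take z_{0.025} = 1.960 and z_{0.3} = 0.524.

n = 50

Fisher's z: C = ½·ln((1+r)/(1−r)) = ½·ln(2.0769) = 0.3654.
n = ((z_{α/2} + z_β)/C)² + 3.
(1.960 + 0.524) / 0.3654 = 2.484 / 0.3654 = 6.798.
n = 6.798² + 3 = 46.21 + 3 = 49.2.
Round up.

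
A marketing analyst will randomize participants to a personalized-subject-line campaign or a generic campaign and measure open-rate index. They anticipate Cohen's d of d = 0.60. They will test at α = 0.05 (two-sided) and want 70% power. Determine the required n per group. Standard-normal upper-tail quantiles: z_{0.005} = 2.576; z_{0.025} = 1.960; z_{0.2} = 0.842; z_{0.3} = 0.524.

n = 35 per group

For two independent groups with equal n: n = 2·((z_{α/2} + z_β) / d)².
z_{α/2} + z_β = 1.960 + 0.524 = 2.484.
n = 2 × (2.484 / 0.60)² = 2 × 4.140² = 2 × 17.14 = 34.3.
Round up to the next whole participant.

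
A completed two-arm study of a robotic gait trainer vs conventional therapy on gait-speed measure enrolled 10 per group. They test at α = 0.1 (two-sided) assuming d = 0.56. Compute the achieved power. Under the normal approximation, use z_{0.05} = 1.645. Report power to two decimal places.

For two equal groups, power = Φ(d·√(n/2) − z_{α/2}).
d·√(n/2) = 0.56 × √(10/2) = 0.56 × 2.236 = 1.252.
z_β = 1.252 − 1.645 = -0.393.
Power = Φ(-0.393) = 0.347.

power ≈ 0.35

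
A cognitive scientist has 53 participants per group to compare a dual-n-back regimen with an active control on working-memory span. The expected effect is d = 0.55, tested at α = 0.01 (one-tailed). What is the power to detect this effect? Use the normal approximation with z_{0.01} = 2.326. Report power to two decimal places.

For two equal groups, power = Φ(d·√(n/2) − z_{α}).
d·√(n/2) = 0.55 × √(53/2) = 0.55 × 5.148 = 2.831.
z_β = 2.831 − 2.326 = 0.505.
Power = Φ(0.505) = 0.693.

power ≈ 0.69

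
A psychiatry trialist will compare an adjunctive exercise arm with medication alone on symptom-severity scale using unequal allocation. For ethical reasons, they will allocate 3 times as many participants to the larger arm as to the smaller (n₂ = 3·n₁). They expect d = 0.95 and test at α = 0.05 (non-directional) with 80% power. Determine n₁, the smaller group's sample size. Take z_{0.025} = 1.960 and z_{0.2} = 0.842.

With allocation ratio k = n₂/n₁ = 3, Var(x̄₁−x̄₂) = σ²(1/n₁ + 1/(k·n₁)) = σ²·(k+1)/(k·n₁).
So n₁ = (1 + 1/k)·((z_{α/2} + z_β)/d)² = 1.333 × (2.802/0.95)².
n₁ = 1.333 × 8.70 = 11.6.
Round up: n₁ = 12, giving n₂ = 3 × 12 = 36.

n₁ = 12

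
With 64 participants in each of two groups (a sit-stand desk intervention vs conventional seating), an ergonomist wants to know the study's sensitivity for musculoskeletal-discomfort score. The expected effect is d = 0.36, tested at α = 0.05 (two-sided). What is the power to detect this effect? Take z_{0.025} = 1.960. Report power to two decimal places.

For two equal groups, power = Φ(d·√(n/2) − z_{α/2}).
d·√(n/2) = 0.36 × √(64/2) = 0.36 × 5.657 = 2.036.
z_β = 2.036 − 1.960 = 0.076.
Power = Φ(0.076) = 0.530.

power ≈ 0.53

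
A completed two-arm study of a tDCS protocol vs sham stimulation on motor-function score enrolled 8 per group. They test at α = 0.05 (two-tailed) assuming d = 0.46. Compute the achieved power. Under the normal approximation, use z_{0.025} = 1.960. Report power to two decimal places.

For two equal groups, power = Φ(d·√(n/2) − z_{α/2}).
d·√(n/2) = 0.46 × √(8/2) = 0.46 × 2.000 = 0.920.
z_β = 0.920 − 1.960 = -1.040.
Power = Φ(-1.040) = 0.149.

power ≈ 0.15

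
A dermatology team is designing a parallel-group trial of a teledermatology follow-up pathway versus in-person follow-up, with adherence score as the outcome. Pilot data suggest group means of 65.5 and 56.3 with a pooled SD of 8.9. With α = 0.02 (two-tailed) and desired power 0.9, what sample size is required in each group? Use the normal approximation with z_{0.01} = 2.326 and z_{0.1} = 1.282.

Cohen's d = |M₁ − M₂| / SD_pooled = |65.5 − 56.3| / 8.9 = 9.2 / 8.9 = 1.034.
For two independent groups with equal n: n = 2·((z_{α/2} + z_β) / d)².
z_{α/2} + z_β = 2.326 + 1.282 = 3.608.
n = 2 × (3.608 / 1.034)² = 2 × 3.489² = 2 × 12.18 = 24.4.
Round up to the next whole participant.

n = 25 per group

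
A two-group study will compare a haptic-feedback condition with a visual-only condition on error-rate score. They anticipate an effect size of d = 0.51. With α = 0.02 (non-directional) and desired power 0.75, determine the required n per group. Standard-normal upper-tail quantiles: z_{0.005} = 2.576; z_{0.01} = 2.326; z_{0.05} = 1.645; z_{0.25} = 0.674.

n = 70 per group

For two independent groups with equal n: n = 2·((z_{α/2} + z_β) / d)².
z_{α/2} + z_β = 2.326 + 0.674 = 3.000.
n = 2 × (3.000 / 0.51)² = 2 × 5.882² = 2 × 34.60 = 69.2.
Round up to the next whole participant.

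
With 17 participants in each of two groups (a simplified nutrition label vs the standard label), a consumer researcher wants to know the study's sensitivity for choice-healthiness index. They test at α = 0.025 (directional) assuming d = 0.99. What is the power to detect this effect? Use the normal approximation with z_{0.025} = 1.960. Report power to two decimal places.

power ≈ 0.82

For two equal groups, power = Φ(d·√(n/2) − z_{α}).
d·√(n/2) = 0.99 × √(17/2) = 0.99 × 2.915 = 2.886.
z_β = 2.886 − 1.960 = 0.926.
Power = Φ(0.926) = 0.823.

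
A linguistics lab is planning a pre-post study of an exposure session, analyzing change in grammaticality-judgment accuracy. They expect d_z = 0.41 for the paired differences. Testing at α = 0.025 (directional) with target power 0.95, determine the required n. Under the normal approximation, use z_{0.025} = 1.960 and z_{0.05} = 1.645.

n = 78 pairs

For a paired (one-sample on differences) test: n = ((z_{α} + z_β) / d)².
z_{α} + z_β = 1.960 + 1.645 = 3.605.
n = (3.605 / 0.41)² = 8.793² = 77.31.
Round up.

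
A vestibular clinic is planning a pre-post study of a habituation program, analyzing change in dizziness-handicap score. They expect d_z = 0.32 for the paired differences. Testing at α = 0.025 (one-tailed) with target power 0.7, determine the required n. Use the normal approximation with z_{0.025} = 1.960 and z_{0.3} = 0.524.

For a paired (one-sample on differences) test: n = ((z_{α} + z_β) / d)².
z_{α} + z_β = 1.960 + 0.524 = 2.484.
n = (2.484 / 0.32)² = 7.763² = 60.26.
Round up.

n = 61 pairs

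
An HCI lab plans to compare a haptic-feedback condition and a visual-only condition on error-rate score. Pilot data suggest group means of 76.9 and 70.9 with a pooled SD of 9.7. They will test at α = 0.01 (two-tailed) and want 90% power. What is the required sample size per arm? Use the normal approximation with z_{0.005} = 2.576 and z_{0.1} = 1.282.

n = 78 per group

Cohen's d = |M₁ − M₂| / SD_pooled = |76.9 − 70.9| / 9.7 = 6.0 / 9.7 = 0.619.
For two independent groups with equal n: n = 2·((z_{α/2} + z_β) / d)².
z_{α/2} + z_β = 2.576 + 1.282 = 3.858.
n = 2 × (3.858 / 0.619)² = 2 × 6.233² = 2 × 38.85 = 77.7.
Round up to the next whole participant.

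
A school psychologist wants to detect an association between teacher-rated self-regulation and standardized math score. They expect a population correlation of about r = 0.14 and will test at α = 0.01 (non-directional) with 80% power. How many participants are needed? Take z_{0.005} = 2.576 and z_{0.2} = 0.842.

n = 592

Fisher's z: C = ½·ln((1+r)/(1−r)) = ½·ln(1.3256) = 0.1409.
n = ((z_{α/2} + z_β)/C)² + 3.
(2.576 + 0.842) / 0.1409 = 3.418 / 0.1409 = 24.258.
n = 24.258² + 3 = 588.47 + 3 = 591.5.
Round up.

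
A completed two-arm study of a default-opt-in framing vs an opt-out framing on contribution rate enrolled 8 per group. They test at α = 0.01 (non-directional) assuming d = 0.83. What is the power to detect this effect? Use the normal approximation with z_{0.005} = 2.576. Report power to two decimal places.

power ≈ 0.18

For two equal groups, power = Φ(d·√(n/2) − z_{α/2}).
d·√(n/2) = 0.83 × √(8/2) = 0.83 × 2.000 = 1.660.
z_β = 1.660 − 2.576 = -0.916.
Power = Φ(-0.916) = 0.180.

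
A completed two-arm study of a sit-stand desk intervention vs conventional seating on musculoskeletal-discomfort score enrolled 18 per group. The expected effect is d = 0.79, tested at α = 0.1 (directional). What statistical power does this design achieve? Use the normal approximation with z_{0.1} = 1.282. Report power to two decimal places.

For two equal groups, power = Φ(d·√(n/2) − z_{α}).
d·√(n/2) = 0.79 × √(18/2) = 0.79 × 3.000 = 2.370.
z_β = 2.370 − 1.282 = 1.088.
Power = Φ(1.088) = 0.862.

power ≈ 0.86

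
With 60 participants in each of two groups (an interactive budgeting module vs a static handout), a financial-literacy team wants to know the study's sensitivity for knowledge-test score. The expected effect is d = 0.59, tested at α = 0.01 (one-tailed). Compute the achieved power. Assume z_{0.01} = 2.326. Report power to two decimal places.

power ≈ 0.82

For two equal groups, power = Φ(d·√(n/2) − z_{α}).
d·√(n/2) = 0.59 × √(60/2) = 0.59 × 5.477 = 3.232.
z_β = 3.232 − 2.326 = 0.906.
Power = Φ(0.906) = 0.817.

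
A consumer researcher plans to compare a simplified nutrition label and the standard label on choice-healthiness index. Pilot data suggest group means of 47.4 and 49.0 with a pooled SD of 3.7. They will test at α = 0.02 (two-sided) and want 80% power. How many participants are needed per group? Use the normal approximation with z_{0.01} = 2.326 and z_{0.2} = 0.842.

Cohen's d = |M₁ − M₂| / SD_pooled = |47.4 − 49.0| / 3.7 = 1.6 / 3.7 = 0.432.
For two independent groups with equal n: n = 2·((z_{α/2} + z_β) / d)².
z_{α/2} + z_β = 2.326 + 0.842 = 3.168.
n = 2 × (3.168 / 0.432)² = 2 × 7.333² = 2 × 53.78 = 107.6.
Round up to the next whole participant.

n = 108 per group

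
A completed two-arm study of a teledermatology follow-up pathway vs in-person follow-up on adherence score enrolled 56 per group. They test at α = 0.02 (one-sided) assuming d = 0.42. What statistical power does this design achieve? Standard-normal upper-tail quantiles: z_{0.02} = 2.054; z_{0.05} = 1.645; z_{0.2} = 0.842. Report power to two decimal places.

For two equal groups, power = Φ(d·√(n/2) − z_{α}).
d·√(n/2) = 0.42 × √(56/2) = 0.42 × 5.292 = 2.222.
z_β = 2.222 − 2.054 = 0.168.
Power = Φ(0.168) = 0.567.

power ≈ 0.57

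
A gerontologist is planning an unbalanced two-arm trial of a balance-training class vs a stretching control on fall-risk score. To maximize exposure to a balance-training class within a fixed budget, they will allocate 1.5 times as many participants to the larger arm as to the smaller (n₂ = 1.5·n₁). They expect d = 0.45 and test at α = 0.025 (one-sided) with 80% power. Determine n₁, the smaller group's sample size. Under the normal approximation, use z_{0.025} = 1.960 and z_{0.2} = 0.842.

n₁ = 65

With allocation ratio k = n₂/n₁ = 1.5, Var(x̄₁−x̄₂) = σ²(1/n₁ + 1/(k·n₁)) = σ²·(k+1)/(k·n₁).
So n₁ = (1 + 1/k)·((z_{α} + z_β)/d)² = 1.667 × (2.802/0.45)².
n₁ = 1.667 × 38.77 = 64.6.
Round up: n₁ = 65, giving n₂ = ⌈1.5 × 65⌉ = ⌈97.5⌉ = 98.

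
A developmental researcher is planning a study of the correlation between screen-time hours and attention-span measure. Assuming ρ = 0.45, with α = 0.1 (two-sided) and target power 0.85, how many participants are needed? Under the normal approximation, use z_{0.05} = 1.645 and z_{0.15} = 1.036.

n = 34

Fisher's z: C = ½·ln((1+r)/(1−r)) = ½·ln(2.6364) = 0.4847.
n = ((z_{α/2} + z_β)/C)² + 3.
(1.645 + 1.036) / 0.4847 = 2.681 / 0.4847 = 5.531.
n = 5.531² + 3 = 30.59 + 3 = 33.6.
Round up.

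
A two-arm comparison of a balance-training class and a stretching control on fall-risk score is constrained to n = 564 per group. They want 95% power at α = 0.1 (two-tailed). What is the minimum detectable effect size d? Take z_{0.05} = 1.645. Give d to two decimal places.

d_min ≈ 0.20

For two independent groups of n = 564 each: d_min = (z_{α/2} + z_β)·√(2/n).
z-sum = 1.645 + 1.645 = 3.290.
d_min = 3.290 × √(2/564) = 3.290 × 0.0595 = 0.196.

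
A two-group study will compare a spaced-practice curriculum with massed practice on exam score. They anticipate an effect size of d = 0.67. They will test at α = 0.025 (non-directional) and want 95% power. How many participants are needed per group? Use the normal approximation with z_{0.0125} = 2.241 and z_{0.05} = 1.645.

n = 68 per group

For two independent groups with equal n: n = 2·((z_{α/2} + z_β) / d)².
z_{α/2} + z_β = 2.241 + 1.645 = 3.886.
n = 2 × (3.886 / 0.67)² = 2 × 5.800² = 2 × 33.64 = 67.3.
Round up to the next whole participant.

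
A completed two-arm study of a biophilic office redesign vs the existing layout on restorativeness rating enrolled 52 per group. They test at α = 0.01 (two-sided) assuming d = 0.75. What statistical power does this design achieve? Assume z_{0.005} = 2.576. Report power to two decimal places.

For two equal groups, power = Φ(d·√(n/2) − z_{α/2}).
d·√(n/2) = 0.75 × √(52/2) = 0.75 × 5.099 = 3.824.
z_β = 3.824 − 2.576 = 1.248.
Power = Φ(1.248) = 0.894.

power ≈ 0.89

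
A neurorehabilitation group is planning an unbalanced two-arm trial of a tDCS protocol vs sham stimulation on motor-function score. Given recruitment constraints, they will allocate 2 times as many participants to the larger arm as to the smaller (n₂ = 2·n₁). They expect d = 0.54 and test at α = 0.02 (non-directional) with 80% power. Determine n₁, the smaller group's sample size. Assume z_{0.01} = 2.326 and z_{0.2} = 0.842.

With allocation ratio k = n₂/n₁ = 2, Var(x̄₁−x̄₂) = σ²(1/n₁ + 1/(k·n₁)) = σ²·(k+1)/(k·n₁).
So n₁ = (1 + 1/k)·((z_{α/2} + z_β)/d)² = 1.500 × (3.168/0.54)².
n₁ = 1.500 × 34.42 = 51.6.
Round up: n₁ = 52, giving n₂ = 2 × 52 = 104.

n₁ = 52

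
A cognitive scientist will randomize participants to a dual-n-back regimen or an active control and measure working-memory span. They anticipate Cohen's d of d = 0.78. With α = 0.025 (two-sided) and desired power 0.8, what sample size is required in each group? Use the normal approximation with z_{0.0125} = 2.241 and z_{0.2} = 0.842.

For two independent groups with equal n: n = 2·((z_{α/2} + z_β) / d)².
z_{α/2} + z_β = 2.241 + 0.842 = 3.083.
n = 2 × (3.083 / 0.78)² = 2 × 3.953² = 2 × 15.62 = 31.2.
Round up to the next whole participant.

n = 32 per group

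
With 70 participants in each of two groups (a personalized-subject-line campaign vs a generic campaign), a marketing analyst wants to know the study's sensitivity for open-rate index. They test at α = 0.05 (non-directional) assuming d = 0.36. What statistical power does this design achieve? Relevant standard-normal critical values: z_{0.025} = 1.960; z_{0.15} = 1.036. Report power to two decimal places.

power ≈ 0.57

For two equal groups, power = Φ(d·√(n/2) − z_{α/2}).
d·√(n/2) = 0.36 × √(70/2) = 0.36 × 5.916 = 2.130.
z_β = 2.130 − 1.960 = 0.170.
Power = Φ(0.170) = 0.567.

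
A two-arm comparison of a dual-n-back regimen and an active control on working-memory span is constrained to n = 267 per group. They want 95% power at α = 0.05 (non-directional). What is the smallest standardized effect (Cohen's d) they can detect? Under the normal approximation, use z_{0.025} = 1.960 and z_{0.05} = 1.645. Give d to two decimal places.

For two independent groups of n = 267 each: d_min = (z_{α/2} + z_β)·√(2/n).
z-sum = 1.960 + 1.645 = 3.605.
d_min = 3.605 × √(2/267) = 3.605 × 0.0865 = 0.312.

d_min ≈ 0.31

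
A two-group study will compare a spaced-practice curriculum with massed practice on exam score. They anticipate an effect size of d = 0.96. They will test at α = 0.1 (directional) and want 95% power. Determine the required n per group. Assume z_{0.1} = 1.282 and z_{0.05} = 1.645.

For two independent groups with equal n: n = 2·((z_{α} + z_β) / d)².
z_{α} + z_β = 1.282 + 1.645 = 2.927.
n = 2 × (2.927 / 0.96)² = 2 × 3.049² = 2 × 9.30 = 18.6.
Round up to the next whole participant.

n = 19 per group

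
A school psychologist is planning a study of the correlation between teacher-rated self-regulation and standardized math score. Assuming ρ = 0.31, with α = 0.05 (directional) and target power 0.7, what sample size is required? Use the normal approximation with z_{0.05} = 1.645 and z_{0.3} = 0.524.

n = 49

Fisher's z: C = ½·ln((1+r)/(1−r)) = ½·ln(1.8986) = 0.3205.
n = ((z_{α} + z_β)/C)² + 3.
(1.645 + 0.524) / 0.3205 = 2.169 / 0.3205 = 6.768.
n = 6.768² + 3 = 45.80 + 3 = 48.8.
Round up.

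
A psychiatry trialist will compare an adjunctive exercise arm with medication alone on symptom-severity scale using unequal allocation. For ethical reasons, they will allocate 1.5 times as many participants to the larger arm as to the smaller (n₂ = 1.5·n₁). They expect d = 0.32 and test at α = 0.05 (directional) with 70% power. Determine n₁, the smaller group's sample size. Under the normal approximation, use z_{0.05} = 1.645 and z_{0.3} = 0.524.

With allocation ratio k = n₂/n₁ = 1.5, Var(x̄₁−x̄₂) = σ²(1/n₁ + 1/(k·n₁)) = σ²·(k+1)/(k·n₁).
So n₁ = (1 + 1/k)·((z_{α} + z_β)/d)² = 1.667 × (2.169/0.32)².
n₁ = 1.667 × 45.94 = 76.6.
Round up: n₁ = 77, giving n₂ = ⌈1.5 × 77⌉ = ⌈115.5⌉ = 116.

n₁ = 77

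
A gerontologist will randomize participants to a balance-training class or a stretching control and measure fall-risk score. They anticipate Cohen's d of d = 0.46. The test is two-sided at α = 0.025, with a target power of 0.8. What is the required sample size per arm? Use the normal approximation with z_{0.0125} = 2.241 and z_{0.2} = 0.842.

n = 90 per group

For two independent groups with equal n: n = 2·((z_{α/2} + z_β) / d)².
z_{α/2} + z_β = 2.241 + 0.842 = 3.083.
n = 2 × (3.083 / 0.46)² = 2 × 6.702² = 2 × 44.92 = 89.8.
Round up to the next whole participant.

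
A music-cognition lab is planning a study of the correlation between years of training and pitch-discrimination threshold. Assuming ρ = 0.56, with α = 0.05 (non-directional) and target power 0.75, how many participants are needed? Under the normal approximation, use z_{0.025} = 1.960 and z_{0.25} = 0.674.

n = 21

Fisher's z: C = ½·ln((1+r)/(1−r)) = ½·ln(3.5455) = 0.6328.
n = ((z_{α/2} + z_β)/C)² + 3.
(1.960 + 0.674) / 0.6328 = 2.634 / 0.6328 = 4.162.
n = 4.162² + 3 = 17.33 + 3 = 20.3.
Round up.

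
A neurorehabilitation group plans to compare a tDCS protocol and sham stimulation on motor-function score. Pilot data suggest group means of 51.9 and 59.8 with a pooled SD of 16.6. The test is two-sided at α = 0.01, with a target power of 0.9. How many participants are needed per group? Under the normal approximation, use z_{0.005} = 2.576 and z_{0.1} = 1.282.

n = 132 per group

Cohen's d = |M₁ − M₂| / SD_pooled = |51.9 − 59.8| / 16.6 = 7.9 / 16.6 = 0.476.
For two independent groups with equal n: n = 2·((z_{α/2} + z_β) / d)².
z_{α/2} + z_β = 2.576 + 1.282 = 3.858.
n = 2 × (3.858 / 0.476)² = 2 × 8.105² = 2 × 65.69 = 131.4.
Round up to the next whole participant.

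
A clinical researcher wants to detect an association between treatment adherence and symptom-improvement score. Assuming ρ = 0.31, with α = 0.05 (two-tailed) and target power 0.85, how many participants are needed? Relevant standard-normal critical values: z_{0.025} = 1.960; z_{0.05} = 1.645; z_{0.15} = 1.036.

Fisher's z: C = ½·ln((1+r)/(1−r)) = ½·ln(1.8986) = 0.3205.
n = ((z_{α/2} + z_β)/C)² + 3.
(1.960 + 1.036) / 0.3205 = 2.996 / 0.3205 = 9.348.
n = 9.348² + 3 = 87.38 + 3 = 90.4.
Round up.

n = 91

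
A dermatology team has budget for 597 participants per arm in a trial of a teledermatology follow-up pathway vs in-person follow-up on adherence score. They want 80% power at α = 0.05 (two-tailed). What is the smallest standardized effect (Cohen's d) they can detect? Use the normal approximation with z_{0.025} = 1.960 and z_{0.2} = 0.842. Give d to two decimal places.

For two independent groups of n = 597 each: d_min = (z_{α/2} + z_β)·√(2/n).
z-sum = 1.960 + 0.842 = 2.802.
d_min = 2.802 × √(2/597) = 2.802 × 0.0579 = 0.162.

d_min ≈ 0.16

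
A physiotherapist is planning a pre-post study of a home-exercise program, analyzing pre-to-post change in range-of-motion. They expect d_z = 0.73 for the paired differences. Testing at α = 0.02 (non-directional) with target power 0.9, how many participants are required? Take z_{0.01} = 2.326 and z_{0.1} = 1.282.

For a paired (one-sample on differences) test: n = ((z_{α/2} + z_β) / d)².
z_{α/2} + z_β = 2.326 + 1.282 = 3.608.
n = (3.608 / 0.73)² = 4.942² = 24.43.
Round up.

n = 25 pairs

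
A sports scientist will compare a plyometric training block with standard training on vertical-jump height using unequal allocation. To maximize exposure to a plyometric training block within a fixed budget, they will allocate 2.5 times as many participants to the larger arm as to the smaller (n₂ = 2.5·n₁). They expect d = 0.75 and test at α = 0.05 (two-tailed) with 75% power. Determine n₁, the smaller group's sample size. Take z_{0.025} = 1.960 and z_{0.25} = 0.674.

With allocation ratio k = n₂/n₁ = 2.5, Var(x̄₁−x̄₂) = σ²(1/n₁ + 1/(k·n₁)) = σ²·(k+1)/(k·n₁).
So n₁ = (1 + 1/k)·((z_{α/2} + z_β)/d)² = 1.400 × (2.634/0.75)².
n₁ = 1.400 × 12.33 = 17.3.
Round up: n₁ = 18, giving n₂ = 2.5 × 18 = 45.

n₁ = 18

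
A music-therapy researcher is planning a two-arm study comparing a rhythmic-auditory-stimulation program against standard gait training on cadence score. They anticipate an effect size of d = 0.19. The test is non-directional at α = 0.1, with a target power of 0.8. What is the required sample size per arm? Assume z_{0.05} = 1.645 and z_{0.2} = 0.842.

n = 343 per group

For two independent groups with equal n: n = 2·((z_{α/2} + z_β) / d)².
z_{α/2} + z_β = 1.645 + 0.842 = 2.487.
n = 2 × (2.487 / 0.19)² = 2 × 13.089² = 2 × 171.33 = 342.7.
Round up to the next whole participant.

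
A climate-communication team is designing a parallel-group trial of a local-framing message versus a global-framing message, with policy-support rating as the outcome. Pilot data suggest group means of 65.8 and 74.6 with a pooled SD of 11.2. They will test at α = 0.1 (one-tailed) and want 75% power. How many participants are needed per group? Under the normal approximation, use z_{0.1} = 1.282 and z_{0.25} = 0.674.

n = 13 per group

Cohen's d = |M₁ − M₂| / SD_pooled = |65.8 − 74.6| / 11.2 = 8.8 / 11.2 = 0.786.
For two independent groups with equal n: n = 2·((z_{α} + z_β) / d)².
z_{α} + z_β = 1.282 + 0.674 = 1.956.
n = 2 × (1.956 / 0.786)² = 2 × 2.489² = 2 × 6.19 = 12.4.
Round up to the next whole participant.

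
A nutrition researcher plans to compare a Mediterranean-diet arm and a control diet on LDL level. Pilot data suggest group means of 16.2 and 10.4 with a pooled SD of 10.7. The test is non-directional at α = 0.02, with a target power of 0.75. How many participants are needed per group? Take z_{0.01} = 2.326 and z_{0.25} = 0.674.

Cohen's d = |M₁ − M₂| / SD_pooled = |16.2 − 10.4| / 10.7 = 5.8 / 10.7 = 0.542.
For two independent groups with equal n: n = 2·((z_{α/2} + z_β) / d)².
z_{α/2} + z_β = 2.326 + 0.674 = 3.000.
n = 2 × (3.000 / 0.542)² = 2 × 5.535² = 2 × 30.64 = 61.3.
Round up to the next whole participant.

n = 62 per group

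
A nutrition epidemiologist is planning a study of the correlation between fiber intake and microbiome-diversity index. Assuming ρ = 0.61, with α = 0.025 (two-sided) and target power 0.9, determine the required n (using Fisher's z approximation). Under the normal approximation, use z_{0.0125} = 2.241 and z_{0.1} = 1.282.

n = 28

Fisher's z: C = ½·ln((1+r)/(1−r)) = ½·ln(4.1282) = 0.7089.
n = ((z_{α/2} + z_β)/C)² + 3.
(2.241 + 1.282) / 0.7089 = 3.523 / 0.7089 = 4.970.
n = 4.970² + 3 = 24.70 + 3 = 27.7.
Round up.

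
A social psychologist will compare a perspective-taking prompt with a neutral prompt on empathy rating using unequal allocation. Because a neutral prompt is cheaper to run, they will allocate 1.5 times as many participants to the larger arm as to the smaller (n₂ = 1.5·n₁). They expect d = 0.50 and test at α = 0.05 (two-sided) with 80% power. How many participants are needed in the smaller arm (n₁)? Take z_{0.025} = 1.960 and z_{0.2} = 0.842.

With allocation ratio k = n₂/n₁ = 1.5, Var(x̄₁−x̄₂) = σ²(1/n₁ + 1/(k·n₁)) = σ²·(k+1)/(k·n₁).
So n₁ = (1 + 1/k)·((z_{α/2} + z_β)/d)² = 1.667 × (2.802/0.50)².
n₁ = 1.667 × 31.40 = 52.3.
Round up: n₁ = 53, giving n₂ = ⌈1.5 × 53⌉ = ⌈79.5⌉ = 80.

n₁ = 53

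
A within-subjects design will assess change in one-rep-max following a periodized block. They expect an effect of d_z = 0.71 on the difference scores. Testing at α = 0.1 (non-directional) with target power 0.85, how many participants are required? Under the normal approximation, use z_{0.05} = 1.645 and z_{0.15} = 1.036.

n = 15 pairs

For a paired (one-sample on differences) test: n = ((z_{α/2} + z_β) / d)².
z_{α/2} + z_β = 1.645 + 1.036 = 2.681.
n = (2.681 / 0.71)² = 3.776² = 14.26.
Round up.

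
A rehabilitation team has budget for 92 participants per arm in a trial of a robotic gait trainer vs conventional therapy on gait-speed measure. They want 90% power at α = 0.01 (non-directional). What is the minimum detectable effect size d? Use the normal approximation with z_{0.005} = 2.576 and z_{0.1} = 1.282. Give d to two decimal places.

d_min ≈ 0.57

For two independent groups of n = 92 each: d_min = (z_{α/2} + z_β)·√(2/n).
z-sum = 2.576 + 1.282 = 3.858.
d_min = 3.858 × √(2/92) = 3.858 × 0.1474 = 0.569.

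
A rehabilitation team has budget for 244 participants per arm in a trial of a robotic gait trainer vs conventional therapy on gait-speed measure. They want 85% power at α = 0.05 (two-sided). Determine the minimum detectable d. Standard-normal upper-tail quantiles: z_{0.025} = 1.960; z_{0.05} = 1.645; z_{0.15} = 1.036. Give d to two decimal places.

d_min ≈ 0.27

For two independent groups of n = 244 each: d_min = (z_{α/2} + z_β)·√(2/n).
z-sum = 1.960 + 1.036 = 2.996.
d_min = 2.996 × √(2/244) = 2.996 × 0.0905 = 0.271.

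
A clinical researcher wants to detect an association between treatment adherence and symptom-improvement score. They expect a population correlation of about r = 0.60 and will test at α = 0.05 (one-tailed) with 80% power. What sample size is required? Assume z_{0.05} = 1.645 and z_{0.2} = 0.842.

Fisher's z: C = ½·ln((1+r)/(1−r)) = ½·ln(4.0000) = 0.6931.
n = ((z_{α} + z_β)/C)² + 3.
(1.645 + 0.842) / 0.6931 = 2.487 / 0.6931 = 3.588.
n = 3.588² + 3 = 12.88 + 3 = 15.9.
Round up.

n = 16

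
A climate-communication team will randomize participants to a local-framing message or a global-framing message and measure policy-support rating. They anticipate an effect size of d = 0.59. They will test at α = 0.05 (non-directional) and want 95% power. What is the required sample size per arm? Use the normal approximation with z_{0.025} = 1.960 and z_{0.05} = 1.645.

For two independent groups with equal n: n = 2·((z_{α/2} + z_β) / d)².
z_{α/2} + z_β = 1.960 + 1.645 = 3.605.
n = 2 × (3.605 / 0.59)² = 2 × 6.110² = 2 × 37.33 = 74.7.
Round up to the next whole participant.

n = 75 per group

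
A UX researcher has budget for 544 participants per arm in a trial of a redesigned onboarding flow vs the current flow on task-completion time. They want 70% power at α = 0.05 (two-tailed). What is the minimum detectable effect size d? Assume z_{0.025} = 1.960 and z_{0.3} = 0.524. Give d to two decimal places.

d_min ≈ 0.15

For two independent groups of n = 544 each: d_min = (z_{α/2} + z_β)·√(2/n).
z-sum = 1.960 + 0.524 = 2.484.
d_min = 2.484 × √(2/544) = 2.484 × 0.0606 = 0.151.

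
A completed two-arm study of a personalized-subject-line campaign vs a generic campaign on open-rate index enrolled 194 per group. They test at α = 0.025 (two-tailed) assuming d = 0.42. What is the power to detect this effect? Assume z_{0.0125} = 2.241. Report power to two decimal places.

power ≈ 0.97

For two equal groups, power = Φ(d·√(n/2) − z_{α/2}).
d·√(n/2) = 0.42 × √(194/2) = 0.42 × 9.849 = 4.137.
z_β = 4.137 − 2.241 = 1.896.
Power = Φ(1.896) = 0.971.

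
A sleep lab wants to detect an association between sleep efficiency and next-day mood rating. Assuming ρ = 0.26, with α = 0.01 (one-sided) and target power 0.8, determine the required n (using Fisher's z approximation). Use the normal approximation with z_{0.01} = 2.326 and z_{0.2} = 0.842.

Fisher's z: C = ½·ln((1+r)/(1−r)) = ½·ln(1.7027) = 0.2661.
n = ((z_{α} + z_β)/C)² + 3.
(2.326 + 0.842) / 0.2661 = 3.168 / 0.2661 = 11.905.
n = 11.905² + 3 = 141.74 + 3 = 144.7.
Round up.

n = 145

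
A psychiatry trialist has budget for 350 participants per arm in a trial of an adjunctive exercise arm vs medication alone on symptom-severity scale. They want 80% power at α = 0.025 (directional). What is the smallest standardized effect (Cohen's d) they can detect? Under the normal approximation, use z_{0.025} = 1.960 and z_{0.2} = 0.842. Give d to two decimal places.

For two independent groups of n = 350 each: d_min = (z_{α} + z_β)·√(2/n).
z-sum = 1.960 + 0.842 = 2.802.
d_min = 2.802 × √(2/350) = 2.802 × 0.0756 = 0.212.

d_min ≈ 0.21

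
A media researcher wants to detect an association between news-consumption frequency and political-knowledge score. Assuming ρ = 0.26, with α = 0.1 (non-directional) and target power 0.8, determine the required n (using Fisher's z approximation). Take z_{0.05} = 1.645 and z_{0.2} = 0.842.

Fisher's z: C = ½·ln((1+r)/(1−r)) = ½·ln(1.7027) = 0.2661.
n = ((z_{α/2} + z_β)/C)² + 3.
(1.645 + 0.842) / 0.2661 = 2.487 / 0.2661 = 9.346.
n = 9.346² + 3 = 87.35 + 3 = 90.3.
Round up.

n = 91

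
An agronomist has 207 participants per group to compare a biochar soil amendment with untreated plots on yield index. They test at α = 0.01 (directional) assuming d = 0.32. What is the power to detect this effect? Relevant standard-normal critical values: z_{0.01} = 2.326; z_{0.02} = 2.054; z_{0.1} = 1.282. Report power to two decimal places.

For two equal groups, power = Φ(d·√(n/2) − z_{α}).
d·√(n/2) = 0.32 × √(207/2) = 0.32 × 10.173 = 3.256.
z_β = 3.256 − 2.326 = 0.930.
Power = Φ(0.930) = 0.824.

power ≈ 0.82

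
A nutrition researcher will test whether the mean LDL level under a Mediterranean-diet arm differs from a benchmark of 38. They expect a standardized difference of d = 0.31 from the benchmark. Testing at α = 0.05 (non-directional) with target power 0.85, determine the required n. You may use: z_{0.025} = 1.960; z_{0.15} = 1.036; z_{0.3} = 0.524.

n = 94

For a one-sample test: n = ((z_{α/2} + z_β) / d)².
z_{α/2} + z_β = 1.960 + 1.036 = 2.996.
n = (2.996 / 0.31)² = 9.665² = 93.40.
Round up.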